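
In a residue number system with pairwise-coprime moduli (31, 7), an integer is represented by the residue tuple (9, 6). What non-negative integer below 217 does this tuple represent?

From x ≡ 9 (mod 31) write x = 9 + 31t. Substituting into x ≡ 6 (mod 7) gives 31t ≡ 4 (mod 7), and since 3⁻¹ ≡ 5 (mod 7), t ≡ 6. Hence x ≡ 9 + 31·6 = 195 (mod 217).

195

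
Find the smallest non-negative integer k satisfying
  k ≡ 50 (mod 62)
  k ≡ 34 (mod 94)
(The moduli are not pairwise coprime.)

Combine the congruences pairwise.
gcd(62, 94) = 2 and 2 | (34 − 50), so the pair is consistent; merging gives k ≡ 1538 (mod 2914), where 2914 = lcm(62, 94).
The solution is unique modulo lcm(62, 94) = 2914.

1538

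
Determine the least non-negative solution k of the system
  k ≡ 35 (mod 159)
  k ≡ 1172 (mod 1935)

10847

Combine the congruences pairwise.
gcd(159, 1935) = 3 and 3 | (1172 − 35), so the pair is consistent; merging gives k ≡ 10847 (mod 102555), where 102555 = lcm(159, 1935).
The solution is unique modulo lcm(159, 1935) = 102555.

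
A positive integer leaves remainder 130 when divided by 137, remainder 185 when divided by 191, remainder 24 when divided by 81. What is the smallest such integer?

From t ≡ 130 (mod 137) write t = 130 + 137s. Substituting into t ≡ 185 (mod 191) gives 137s ≡ 55 (mod 191), and since 137⁻¹ ≡ 145 (mod 191), s ≡ 144. Hence t ≡ 130 + 137·144 = 19858 (mod 26167).
From t ≡ 19858 (mod 26167) write t = 19858 + 26167s. Substituting into t ≡ 24 (mod 81) gives 26167s ≡ 11 (mod 81), and since 4⁻¹ ≡ 61 (mod 81), s ≡ 23. Hence t ≡ 19858 + 26167·23 = 621699 (mod 2119527).

621699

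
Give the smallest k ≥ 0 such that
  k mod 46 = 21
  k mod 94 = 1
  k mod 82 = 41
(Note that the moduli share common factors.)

24723

gcd(46, 94) = 2 and 2 | (1 − 21), so the pair is consistent; merging gives k ≡ 941 (mod 2162), where 2162 = lcm(46, 94).
gcd(2162, 82) = 2 and 2 | (41 − 941), so the pair is consistent; merging gives k ≡ 24723 (mod 88642), where 88642 = lcm(2162, 82).
The solution is unique modulo lcm(46, 94, 82) = 88642.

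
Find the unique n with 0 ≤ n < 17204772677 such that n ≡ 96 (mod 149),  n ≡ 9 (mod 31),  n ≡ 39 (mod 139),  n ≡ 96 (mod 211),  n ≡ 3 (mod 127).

9463296291

The moduli are pairwise coprime; M = 149·31·139·211·127 = 17204772677.
M/149 = 115468273; 115468273 ≡ 127 (mod 149); 127·88 ≡ 1, so inverse 88.
M/31 = 554992667; 554992667 ≡ 8 (mod 31); 8·4 ≡ 1, so inverse 4.
M/139 = 123775343; 123775343 ≡ 13 (mod 139); 13·107 ≡ 1, so inverse 107.
M/211 = 81539207; 81539207 ≡ 156 (mod 211); 156·23 ≡ 1, so inverse 23.
M/127 = 135470651; 135470651 ≡ 5 (mod 127); 5·51 ≡ 1, so inverse 51.
n ≡ 96·115468273·88 + 9·554992667·4 + 39·123775343·107 + 96·81539207·23 + 3·135470651·51 = 1712735791314.
1712735791314 mod 17204772677 = 9463296291.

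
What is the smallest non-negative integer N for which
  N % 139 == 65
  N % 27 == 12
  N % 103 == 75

The moduli are pairwise coprime; M = 139·27·103 = 386559.
M/139 = 2781; 2781 ≡ 1 (mod 139), inverse 1.
M/27 = 14317; 14317 ≡ 7 (mod 27); 7·4 ≡ 1, so inverse 4.
M/103 = 3753; 3753 ≡ 45 (mod 103); 45·87 ≡ 1, so inverse 87.
N ≡ 65·2781·1 + 12·14317·4 + 75·3753·87 = 25356306.
25356306 mod 386559 = 229971.

229971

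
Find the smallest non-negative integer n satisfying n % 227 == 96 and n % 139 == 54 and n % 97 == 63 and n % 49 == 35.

The moduli are pairwise coprime; M = 227·139·97·49 = 149971409.
M/227 = 660667; 660667 ≡ 97 (mod 227); 97·110 ≡ 1, so inverse 110.
M/139 = 1078931; 1078931 ≡ 13 (mod 139); 13·107 ≡ 1, so inverse 107.
M/97 = 1546097; 1546097 ≡ 14 (mod 97); 14·7 ≡ 1, so inverse 7.
M/49 = 3060641; 3060641 ≡ 3 (mod 49); 3·33 ≡ 1, so inverse 33.
n ≡ 96·660667·110 + 54·1078931·107 + 63·1546097·7 + 35·3060641·33 = 17427575970.
17427575970 mod 149971409 = 30892526.

30892526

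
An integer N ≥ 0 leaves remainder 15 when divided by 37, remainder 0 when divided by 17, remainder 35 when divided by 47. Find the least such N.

The moduli are pairwise coprime; M = 37·17·47 = 29563.
M/37 = 799; 799 ≡ 22 (mod 37); 22·32 ≡ 1, so inverse 32.
M/17 = 1739; 1739 ≡ 5 (mod 17); 5·7 ≡ 1, so inverse 7.
M/47 = 629; 629 ≡ 18 (mod 47); 18·34 ≡ 1, so inverse 34.
N ≡ 15·799·32 + 0·1739·7 + 35·629·34 = 1132030.
1132030 mod 29563 = 8636.

8636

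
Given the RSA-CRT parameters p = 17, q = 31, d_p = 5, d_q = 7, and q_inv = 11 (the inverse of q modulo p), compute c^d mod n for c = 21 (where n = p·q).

m₁ = c^(d_p) mod p: c ≡ 4 (mod 17), and 4^5 mod 17 = 4.
m₂ = c^(d_q) mod q: c ≡ 21 (mod 31), and 21^7 mod 31 = 11.
h = q_inv·(m₁ − m₂) mod p = 11·(4 − 11) mod 17 = 8.
m = m₂ + h·q = 11 + 8·31 = 259.

259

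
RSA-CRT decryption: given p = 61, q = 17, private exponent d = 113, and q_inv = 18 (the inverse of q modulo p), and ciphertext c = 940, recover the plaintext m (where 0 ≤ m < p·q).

56

d_p = d mod (p−1) = 113 mod 60 = 53; d_q = d mod (q−1) = 1.
m₁ = c^(d_p) mod p: c ≡ 25 (mod 61), and 25^53 mod 61 = 56.
m₂ = c^(d_q) mod q: c ≡ 5 (mod 17), and 5^1 mod 17 = 5.
h = q_inv·(m₁ − m₂) mod p = 18·(56 − 5) mod 61 = 3.
m = m₂ + h·q = 5 + 3·17 = 56.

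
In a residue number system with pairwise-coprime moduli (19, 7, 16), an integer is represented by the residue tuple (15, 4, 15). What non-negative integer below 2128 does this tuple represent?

The moduli are pairwise coprime; N = 19·7·16 = 2128.
N/19 = 112; 112 ≡ 17 (mod 19); 17·9 ≡ 1, so inverse 9.
N/7 = 304; 304 ≡ 3 (mod 7); 3·5 ≡ 1, so inverse 5.
N/16 = 133; 133 ≡ 5 (mod 16); 5·13 ≡ 1, so inverse 13.
x ≡ 15·112·9 + 4·304·5 + 15·133·13 = 47135.
47135 mod 2128 = 319.

319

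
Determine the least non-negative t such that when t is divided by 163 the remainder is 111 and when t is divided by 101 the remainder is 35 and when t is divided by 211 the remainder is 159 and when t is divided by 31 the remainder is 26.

Combine the congruences pairwise.
From t ≡ 111 (mod 163) write t = 111 + 163s. Substituting into t ≡ 35 (mod 101) gives 163s ≡ 25 (mod 101), and since 62⁻¹ ≡ 44 (mod 101), s ≡ 90. Hence t ≡ 111 + 163·90 = 14781 (mod 16463).
From t ≡ 14781 (mod 16463) write t = 14781 + 16463s. Substituting into t ≡ 159 (mod 211) gives 16463s ≡ 148 (mod 211), and since 5⁻¹ ≡ 169 (mod 211), s ≡ 114. Hence t ≡ 14781 + 16463·114 = 1891563 (mod 3473693).
From t ≡ 1891563 (mod 3473693) write t = 1891563 + 3473693s. Substituting into t ≡ 26 (mod 31) gives 3473693s ≡ 21 (mod 31), and since 19⁻¹ ≡ 18 (mod 31), s ≡ 6. Hence t ≡ 1891563 + 3473693·6 = 22733721 (mod 107684483).

22733721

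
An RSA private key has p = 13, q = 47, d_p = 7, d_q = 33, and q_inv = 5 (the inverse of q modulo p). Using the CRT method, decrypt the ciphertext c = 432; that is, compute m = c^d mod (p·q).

289

m₁ = c^(d_p) mod p: c ≡ 3 (mod 13), and 3^7 mod 13 = 3.
m₂ = c^(d_q) mod q: c ≡ 9 (mod 47), and 9^33 mod 47 = 7.
h = q_inv·(m₁ − m₂) mod p = 5·(3 − 7) mod 13 = 6.
m = m₂ + h·q = 7 + 6·47 = 289.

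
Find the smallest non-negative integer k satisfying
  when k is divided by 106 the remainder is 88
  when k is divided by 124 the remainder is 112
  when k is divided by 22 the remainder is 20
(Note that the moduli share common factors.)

24044

gcd(106, 124) = 2 and 2 | (112 − 88), so the pair is consistent; merging gives k ≡ 4328 (mod 6572), where 6572 = lcm(106, 124).
gcd(6572, 22) = 2 and 2 | (20 − 4328), so the pair is consistent; merging gives k ≡ 24044 (mod 72292), where 72292 = lcm(6572, 22).
The solution is unique modulo lcm(106, 124, 22) = 72292.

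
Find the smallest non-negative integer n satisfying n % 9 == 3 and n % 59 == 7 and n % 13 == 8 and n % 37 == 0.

The moduli are pairwise coprime; M = 9·59·13·37 = 255411.
M/9 = 28379; 28379 ≡ 2 (mod 9); 2·5 ≡ 1, so inverse 5.
M/59 = 4329; 4329 ≡ 22 (mod 59); 22·51 ≡ 1, so inverse 51.
M/13 = 19647; 19647 ≡ 4 (mod 13); 4·10 ≡ 1, so inverse 10.
M/37 = 6903; 6903 ≡ 21 (mod 37); 21·30 ≡ 1, so inverse 30.
n ≡ 3·28379·5 + 7·4329·51 + 8·19647·10 + 0·6903·30 = 3542898.
3542898 mod 255411 = 222555.

222555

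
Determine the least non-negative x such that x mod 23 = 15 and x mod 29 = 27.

From x ≡ 15 (mod 23) write x = 15 + 23t. Substituting into x ≡ 27 (mod 29) gives 23t ≡ 12 (mod 29), and since 23⁻¹ ≡ 24 (mod 29), t ≡ 27. Hence x ≡ 15 + 23·27 = 636 (mod 667).

636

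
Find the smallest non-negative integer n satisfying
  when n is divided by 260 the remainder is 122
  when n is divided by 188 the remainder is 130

5582

gcd(260, 188) = 4 and 4 | (130 − 122), so the pair is consistent; merging gives n ≡ 5582 (mod 12220), where 12220 = lcm(260, 188).
The solution is unique modulo lcm(260, 188) = 12220.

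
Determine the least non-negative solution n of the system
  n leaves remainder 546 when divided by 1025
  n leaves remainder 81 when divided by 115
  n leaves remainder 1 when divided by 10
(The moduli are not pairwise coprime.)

gcd(1025, 115) = 5 and 5 | (81 − 546), so the pair is consistent; merging gives n ≡ 12846 (mod 23575), where 23575 = lcm(1025, 115).
gcd(23575, 10) = 5 and 5 | (1 − 12846), so the pair is consistent; merging gives n ≡ 36421 (mod 47150), where 47150 = lcm(23575, 10).
The solution is unique modulo lcm(1025, 115, 10) = 47150.

36421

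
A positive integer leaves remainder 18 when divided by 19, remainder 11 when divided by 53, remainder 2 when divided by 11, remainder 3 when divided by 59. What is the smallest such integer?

448285

From a ≡ 18 (mod 19) write a = 18 + 19t. Substituting into a ≡ 11 (mod 53) gives 19t ≡ 46 (mod 53), and since 19⁻¹ ≡ 14 (mod 53), t ≡ 8. Hence a ≡ 18 + 19·8 = 170 (mod 1007).
From a ≡ 170 (mod 1007) write a = 170 + 1007t. Substituting into a ≡ 2 (mod 11) gives 1007t ≡ 8 (mod 11), and since 6⁻¹ ≡ 2 (mod 11), t ≡ 5. Hence a ≡ 170 + 1007·5 = 5205 (mod 11077).
From a ≡ 5205 (mod 11077) write a = 5205 + 11077t. Substituting into a ≡ 3 (mod 59) gives 11077t ≡ 49 (mod 59), and since 44⁻¹ ≡ 55 (mod 59), t ≡ 40. Hence a ≡ 5205 + 11077·40 = 448285 (mod 653543).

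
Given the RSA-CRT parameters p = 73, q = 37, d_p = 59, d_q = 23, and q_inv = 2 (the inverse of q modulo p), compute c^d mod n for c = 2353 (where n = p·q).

m₁ = c^(d_p) mod p: c ≡ 17 (mod 73), and 17^59 mod 73 = 30.
m₂ = c^(d_q) mod q: c ≡ 22 (mod 37), and 22^23 mod 37 = 24.
h = q_inv·(m₁ − m₂) mod p = 2·(30 − 24) mod 73 = 12.
m = m₂ + h·q = 24 + 12·37 = 468.

468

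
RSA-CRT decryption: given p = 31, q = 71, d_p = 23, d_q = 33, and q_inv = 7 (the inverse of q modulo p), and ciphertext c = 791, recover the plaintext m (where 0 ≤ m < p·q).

m₁ = c^(d_p) mod p: c ≡ 16 (mod 31), and 16^23 mod 31 = 4.
m₂ = c^(d_q) mod q: c ≡ 10 (mod 71), and 10^33 mod 71 = 49.
h = q_inv·(m₁ − m₂) mod p = 7·(4 − 49) mod 31 = 26.
m = m₂ + h·q = 49 + 26·71 = 1895.

1895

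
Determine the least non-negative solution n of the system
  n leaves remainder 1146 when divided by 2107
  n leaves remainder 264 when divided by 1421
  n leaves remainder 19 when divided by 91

gcd(2107, 1421) = 49 and 49 | (264 − 1146), so the pair is consistent; merging gives n ≡ 15895 (mod 61103), where 61103 = lcm(2107, 1421).
gcd(61103, 91) = 7 and 7 | (19 − 15895), so the pair is consistent; merging gives n ≡ 749131 (mod 794339), where 794339 = lcm(61103, 91).
The solution is unique modulo lcm(2107, 1421, 91) = 794339.

749131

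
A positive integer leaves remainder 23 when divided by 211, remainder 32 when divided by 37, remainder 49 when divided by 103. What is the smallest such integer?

253223

From a ≡ 23 (mod 211) write a = 23 + 211t. Substituting into a ≡ 32 (mod 37) gives 211t ≡ 9 (mod 37), and since 26⁻¹ ≡ 10 (mod 37), t ≡ 16. Hence a ≡ 23 + 211·16 = 3399 (mod 7807).
From a ≡ 3399 (mod 7807) write a = 3399 + 7807t. Substituting into a ≡ 49 (mod 103) gives 7807t ≡ 49 (mod 103), and since 82⁻¹ ≡ 49 (mod 103), t ≡ 32. Hence a ≡ 3399 + 7807·32 = 253223 (mod 804121).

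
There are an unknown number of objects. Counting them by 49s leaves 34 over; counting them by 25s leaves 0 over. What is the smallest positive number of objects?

From N ≡ 34 (mod 49) write N = 34 + 49t. Substituting into N ≡ 0 (mod 25) gives 49t ≡ 16 (mod 25), and since 24⁻¹ ≡ 24 (mod 25), t ≡ 9. Hence N ≡ 34 + 49·9 = 475 (mod 1225).

475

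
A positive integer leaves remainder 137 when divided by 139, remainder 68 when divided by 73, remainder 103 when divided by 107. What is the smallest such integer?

181254

From x ≡ 137 (mod 139) write x = 137 + 139t. Substituting into x ≡ 68 (mod 73) gives 139t ≡ 4 (mod 73), and since 66⁻¹ ≡ 52 (mod 73), t ≡ 62. Hence x ≡ 137 + 139·62 = 8755 (mod 10147).
From x ≡ 8755 (mod 10147) write x = 8755 + 10147t. Substituting into x ≡ 103 (mod 107) gives 10147t ≡ 15 (mod 107), and since 89⁻¹ ≡ 101 (mod 107), t ≡ 17. Hence x ≡ 8755 + 10147·17 = 181254 (mod 1085729).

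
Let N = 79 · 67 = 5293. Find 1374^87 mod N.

1934

Mod 79: 1374 ≡ 31; by Fermat, exponent reduces to 87 mod 78 = 9; 31^9 ≡ 38 (mod 79).
Mod 67: 1374 ≡ 34; by Fermat, exponent reduces to 87 mod 66 = 21; 34^21 ≡ 58 (mod 67).
Combine by CRT: x ≡ 38 (mod 79), x ≡ 58 (mod 67) ⇒ x ≡ 1934 (mod 5293).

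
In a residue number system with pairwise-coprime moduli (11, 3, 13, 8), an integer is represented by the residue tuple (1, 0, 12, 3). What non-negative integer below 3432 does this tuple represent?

1299

Combine the congruences pairwise.
From x ≡ 1 (mod 11) write x = 1 + 11t. Substituting into x ≡ 0 (mod 3) gives 11t ≡ 2 (mod 3), and since 2⁻¹ ≡ 2 (mod 3), t ≡ 1. Hence x ≡ 1 + 11·1 = 12 (mod 33).
From x ≡ 12 (mod 33) write x = 12 + 33t. Substituting into x ≡ 12 (mod 13) gives 33t ≡ 0 (mod 13), and since 7⁻¹ ≡ 2 (mod 13), t ≡ 0. Hence x ≡ 12 + 33·0 = 12 (mod 429).
From x ≡ 12 (mod 429) write x = 12 + 429t. Substituting into x ≡ 3 (mod 8) gives 429t ≡ 7 (mod 8), and since 5⁻¹ ≡ 5 (mod 8), t ≡ 3. Hence x ≡ 12 + 429·3 = 1299 (mod 3432).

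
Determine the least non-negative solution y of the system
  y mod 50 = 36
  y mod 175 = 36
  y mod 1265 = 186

50786

gcd(50, 175) = 25 and 25 | (36 − 36), so the pair is consistent; merging gives y ≡ 36 (mod 350), where 350 = lcm(50, 175).
gcd(350, 1265) = 5 and 5 | (186 − 36), so the pair is consistent; merging gives y ≡ 50786 (mod 88550), where 88550 = lcm(350, 1265).
The solution is unique modulo lcm(50, 175, 1265) = 88550.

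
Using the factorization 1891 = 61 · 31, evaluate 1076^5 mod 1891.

Mod 61: 1076 ≡ 39; 39^5 ≡ 14 (mod 61).
Mod 31: 1076 ≡ 22; 22^5 ≡ 6 (mod 31).
Combine by CRT: x ≡ 14 (mod 61), x ≡ 6 (mod 31) ⇒ x ≡ 502 (mod 1891).

502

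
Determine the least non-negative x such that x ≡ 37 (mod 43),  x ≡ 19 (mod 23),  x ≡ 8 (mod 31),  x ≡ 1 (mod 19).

The moduli are pairwise coprime; N = 43·23·31·19 = 582521.
N/43 = 13547; 13547 ≡ 2 (mod 43); 2·22 ≡ 1, so inverse 22.
N/23 = 25327; 25327 ≡ 4 (mod 23); 4·6 ≡ 1, so inverse 6.
N/31 = 18791; 18791 ≡ 5 (mod 31); 5·25 ≡ 1, so inverse 25.
N/19 = 30659; 30659 ≡ 12 (mod 19); 12·8 ≡ 1, so inverse 8.
x ≡ 37·13547·22 + 19·25327·6 + 8·18791·25 + 1·30659·8 = 17918008.
17918008 mod 582521 = 442378.

442378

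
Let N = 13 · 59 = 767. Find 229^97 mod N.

Mod 13: 229 ≡ 8; by Fermat, exponent reduces to 97 mod 12 = 1; 8^1 ≡ 8 (mod 13).
Mod 59: 229 ≡ 52; by Fermat, exponent reduces to 97 mod 58 = 39; 52^39 ≡ 54 (mod 59).
Combine by CRT: x ≡ 8 (mod 13), x ≡ 54 (mod 59) ⇒ x ≡ 762 (mod 767).

762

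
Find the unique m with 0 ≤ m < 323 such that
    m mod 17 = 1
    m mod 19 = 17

188

From m ≡ 1 (mod 17) write m = 1 + 17t. Substituting into m ≡ 17 (mod 19) gives 17t ≡ 16 (mod 19), and since 17⁻¹ ≡ 9 (mod 19), t ≡ 11. Hence m ≡ 1 + 17·11 = 188 (mod 323).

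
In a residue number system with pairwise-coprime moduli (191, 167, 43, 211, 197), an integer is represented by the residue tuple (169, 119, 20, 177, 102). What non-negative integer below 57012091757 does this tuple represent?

697425018

The moduli are pairwise coprime; N = 191·167·43·211·197 = 57012091757.
N/191 = 298492627; 298492627 ≡ 119 (mod 191); 119·61 ≡ 1, so inverse 61.
N/167 = 341389771; 341389771 ≡ 21 (mod 167); 21·8 ≡ 1, so inverse 8.
N/43 = 1325862599; 1325862599 ≡ 40 (mod 43); 40·14 ≡ 1, so inverse 14.
N/211 = 270199487; 270199487 ≡ 61 (mod 211); 61·128 ≡ 1, so inverse 128.
N/197 = 289401481; 289401481 ≡ 10 (mod 197); 10·138 ≡ 1, so inverse 138.
x ≡ 169·298492627·61 + 119·341389771·8 + 20·1325862599·14 + 177·270199487·128 + 102·289401481·138 = 13968659905483.
13968659905483 mod 57012091757 = 697425018.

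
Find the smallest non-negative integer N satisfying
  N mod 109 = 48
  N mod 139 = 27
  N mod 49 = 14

From N ≡ 48 (mod 109) write N = 48 + 109t. Substituting into N ≡ 27 (mod 139) gives 109t ≡ 118 (mod 139), and since 109⁻¹ ≡ 88 (mod 139), t ≡ 98. Hence N ≡ 48 + 109·98 = 10730 (mod 15151).
From N ≡ 10730 (mod 15151) write N = 10730 + 15151t. Substituting into N ≡ 14 (mod 49) gives 15151t ≡ 15 (mod 49), and since 10⁻¹ ≡ 5 (mod 49), t ≡ 26. Hence N ≡ 10730 + 15151·26 = 404656 (mod 742399).

404656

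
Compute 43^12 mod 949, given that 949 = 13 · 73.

729

Mod 13: 43 ≡ 4; since 12 | 12, by Fermat 4^12 ≡ 1 (mod 13).
Mod 73: 43 ≡ 43; 43^12 ≡ 72 (mod 73).
Combine by CRT: x ≡ 1 (mod 13), x ≡ 72 (mod 73) ⇒ x ≡ 729 (mod 949).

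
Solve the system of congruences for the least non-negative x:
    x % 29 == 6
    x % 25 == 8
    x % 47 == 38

13433

The moduli are pairwise coprime; N = 29·25·47 = 34075.
N/29 = 1175; 1175 ≡ 15 (mod 29); 15·2 ≡ 1, so inverse 2.
N/25 = 1363; 1363 ≡ 13 (mod 25); 13·2 ≡ 1, so inverse 2.
N/47 = 725; 725 ≡ 20 (mod 47); 20·40 ≡ 1, so inverse 40.
x ≡ 6·1175·2 + 8·1363·2 + 38·725·40 = 1137908.
1137908 mod 34075 = 13433.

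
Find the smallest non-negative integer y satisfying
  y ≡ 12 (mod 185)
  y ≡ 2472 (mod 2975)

Combine the congruences pairwise.
gcd(185, 2975) = 5 and 5 | (2472 − 12), so the pair is consistent; merging gives y ≡ 64947 (mod 110075), where 110075 = lcm(185, 2975).
The solution is unique modulo lcm(185, 2975) = 110075.

64947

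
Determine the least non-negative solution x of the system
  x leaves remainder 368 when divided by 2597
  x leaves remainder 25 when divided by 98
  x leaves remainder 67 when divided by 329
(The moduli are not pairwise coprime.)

169173

gcd(2597, 98) = 49 and 49 | (25 − 368), so the pair is consistent; merging gives x ≡ 2965 (mod 5194), where 5194 = lcm(2597, 98).
gcd(5194, 329) = 7 and 7 | (67 − 2965), so the pair is consistent; merging gives x ≡ 169173 (mod 244118), where 244118 = lcm(5194, 329).
The solution is unique modulo lcm(2597, 98, 329) = 244118.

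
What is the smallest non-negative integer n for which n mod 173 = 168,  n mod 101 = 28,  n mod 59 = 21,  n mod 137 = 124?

The moduli are pairwise coprime; M = 173·101·59·137 = 141234259.
M/173 = 816383; 816383 ≡ 169 (mod 173); 169·43 ≡ 1, so inverse 43.
M/101 = 1398359; 1398359 ≡ 14 (mod 101); 14·65 ≡ 1, so inverse 65.
M/59 = 2393801; 2393801 ≡ 53 (mod 59); 53·49 ≡ 1, so inverse 49.
M/137 = 1030907; 1030907 ≡ 119 (mod 137); 119·38 ≡ 1, so inverse 38.
n ≡ 168·816383·43 + 28·1398359·65 + 21·2393801·49 + 124·1030907·38 = 15763419185.
15763419185 mod 141234259 = 86416436.

86416436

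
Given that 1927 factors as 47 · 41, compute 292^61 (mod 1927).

Mod 47: 292 ≡ 10; by Fermat, exponent reduces to 61 mod 46 = 15; 10^15 ≡ 40 (mod 47).
Mod 41: 292 ≡ 5; by Fermat, exponent reduces to 61 mod 40 = 21; 5^21 ≡ 5 (mod 41).
Combine by CRT: x ≡ 40 (mod 47), x ≡ 5 (mod 41) ⇒ x ≡ 87 (mod 1927).

87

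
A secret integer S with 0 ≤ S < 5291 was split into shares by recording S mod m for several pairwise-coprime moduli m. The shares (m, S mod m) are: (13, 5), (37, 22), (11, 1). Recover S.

2982

From S ≡ 5 (mod 13) write S = 5 + 13t. Substituting into S ≡ 22 (mod 37) gives 13t ≡ 17 (mod 37), and since 13⁻¹ ≡ 20 (mod 37), t ≡ 7. Hence S ≡ 5 + 13·7 = 96 (mod 481).
From S ≡ 96 (mod 481) write S = 96 + 481t. Substituting into S ≡ 1 (mod 11) gives 481t ≡ 4 (mod 11), and since 8⁻¹ ≡ 7 (mod 11), t ≡ 6. Hence S ≡ 96 + 481·6 = 2982 (mod 5291).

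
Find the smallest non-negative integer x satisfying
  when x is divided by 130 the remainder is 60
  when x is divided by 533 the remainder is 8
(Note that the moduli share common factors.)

2140

Combine the congruences pairwise.
gcd(130, 533) = 13 and 13 | (8 − 60), so the pair is consistent; merging gives x ≡ 2140 (mod 5330), where 5330 = lcm(130, 533).
The solution is unique modulo lcm(130, 533) = 5330.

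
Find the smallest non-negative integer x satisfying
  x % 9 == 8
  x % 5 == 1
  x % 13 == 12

116

The moduli are pairwise coprime; N = 9·5·13 = 585.
N/9 = 65; 65 ≡ 2 (mod 9); 2·5 ≡ 1, so inverse 5.
N/5 = 117; 117 ≡ 2 (mod 5); 2·3 ≡ 1, so inverse 3.
N/13 = 45; 45 ≡ 6 (mod 13); 6·11 ≡ 1, so inverse 11.
x ≡ 8·65·5 + 1·117·3 + 12·45·11 = 8891.
8891 mod 585 = 116.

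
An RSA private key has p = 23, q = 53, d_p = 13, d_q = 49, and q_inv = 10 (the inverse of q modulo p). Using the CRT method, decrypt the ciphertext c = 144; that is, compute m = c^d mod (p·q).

m₁ = c^(d_p) mod p: c ≡ 6 (mod 23), and 6^13 mod 23 = 13.
m₂ = c^(d_q) mod q: c ≡ 38 (mod 53), and 38^49 mod 53 = 25.
h = q_inv·(m₁ − m₂) mod p = 10·(13 − 25) mod 23 = 18.
m = m₂ + h·q = 25 + 18·53 = 979.

979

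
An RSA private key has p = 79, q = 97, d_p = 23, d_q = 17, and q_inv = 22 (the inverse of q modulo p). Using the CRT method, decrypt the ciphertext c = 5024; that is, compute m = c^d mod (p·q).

m₁ = c^(d_p) mod p: c ≡ 47 (mod 79), and 47^23 mod 79 = 59.
m₂ = c^(d_q) mod q: c ≡ 77 (mod 97), and 77^17 mod 97 = 20.
h = q_inv·(m₁ − m₂) mod p = 22·(59 − 20) mod 79 = 68.
m = m₂ + h·q = 20 + 68·97 = 6616.

6616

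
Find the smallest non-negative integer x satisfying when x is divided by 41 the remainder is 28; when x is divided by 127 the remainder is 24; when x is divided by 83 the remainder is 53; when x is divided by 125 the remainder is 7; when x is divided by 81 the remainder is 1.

From x ≡ 28 (mod 41) write x = 28 + 41t. Substituting into x ≡ 24 (mod 127) gives 41t ≡ 123 (mod 127), and since 41⁻¹ ≡ 31 (mod 127), t ≡ 3. Hence x ≡ 28 + 41·3 = 151 (mod 5207).
From x ≡ 151 (mod 5207) write x = 151 + 5207t. Substituting into x ≡ 53 (mod 83) gives 5207t ≡ 68 (mod 83), and since 61⁻¹ ≡ 49 (mod 83), t ≡ 12. Hence x ≡ 151 + 5207·12 = 62635 (mod 432181).
From x ≡ 62635 (mod 432181) write x = 62635 + 432181t. Substituting into x ≡ 7 (mod 125) gives 432181t ≡ 122 (mod 125), and since 56⁻¹ ≡ 96 (mod 125), t ≡ 87. Hence x ≡ 62635 + 432181·87 = 37662382 (mod 54022625).
From x ≡ 37662382 (mod 54022625) write x = 37662382 + 54022625t. Substituting into x ≡ 1 (mod 81) gives 54022625t ≡ 27 (mod 81), and since 80⁻¹ ≡ 80 (mod 81), t ≡ 54. Hence x ≡ 37662382 + 54022625·54 = 2954884132 (mod 4375832625).

2954884132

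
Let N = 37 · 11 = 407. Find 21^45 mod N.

Mod 37: 21 ≡ 21; by Fermat, exponent reduces to 45 mod 36 = 9; 21^9 ≡ 36 (mod 37).
Mod 11: 21 ≡ 10; by Fermat, exponent reduces to 45 mod 10 = 5; 10^5 ≡ 10 (mod 11).
Combine by CRT: x ≡ 36 (mod 37), x ≡ 10 (mod 11) ⇒ x ≡ 406 (mod 407).

406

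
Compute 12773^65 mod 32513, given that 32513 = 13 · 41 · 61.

10359

Mod 13: 12773 ≡ 7; by Fermat, exponent reduces to 65 mod 12 = 5; 7^5 ≡ 11 (mod 13).
Mod 41: 12773 ≡ 22; by Fermat, exponent reduces to 65 mod 40 = 25; 22^25 ≡ 27 (mod 41).
Mod 61: 12773 ≡ 24; by Fermat, exponent reduces to 65 mod 60 = 5; 24^5 ≡ 50 (mod 61).
Combine by CRT: x ≡ 11 (mod 13), x ≡ 27 (mod 41), x ≡ 50 (mod 61) ⇒ x ≡ 10359 (mod 32513).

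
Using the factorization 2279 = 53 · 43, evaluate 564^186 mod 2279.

1172

Mod 53: 564 ≡ 34; by Fermat, exponent reduces to 186 mod 52 = 30; 34^30 ≡ 6 (mod 53).
Mod 43: 564 ≡ 5; by Fermat, exponent reduces to 186 mod 42 = 18; 5^18 ≡ 11 (mod 43).
Combine by CRT: x ≡ 6 (mod 53), x ≡ 11 (mod 43) ⇒ x ≡ 1172 (mod 2279).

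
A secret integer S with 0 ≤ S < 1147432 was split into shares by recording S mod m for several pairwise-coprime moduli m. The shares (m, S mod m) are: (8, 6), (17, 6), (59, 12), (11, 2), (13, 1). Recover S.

The moduli are pairwise coprime; N = 8·17·59·11·13 = 1147432.
N/8 = 143429; 143429 ≡ 5 (mod 8); 5·5 ≡ 1, so inverse 5.
N/17 = 67496; 67496 ≡ 6 (mod 17); 6·3 ≡ 1, so inverse 3.
N/59 = 19448; 19448 ≡ 37 (mod 59); 37·8 ≡ 1, so inverse 8.
N/11 = 104312; 104312 ≡ 10 (mod 11); 10·10 ≡ 1, so inverse 10.
N/13 = 88264; 88264 ≡ 7 (mod 13); 7·2 ≡ 1, so inverse 2.
S ≡ 6·143429·5 + 6·67496·3 + 12·19448·8 + 2·104312·10 + 1·88264·2 = 9647574.
9647574 mod 1147432 = 468118.

468118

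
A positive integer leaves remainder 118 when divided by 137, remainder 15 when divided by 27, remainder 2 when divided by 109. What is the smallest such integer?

The moduli are pairwise coprime; M = 137·27·109 = 403191.
M/137 = 2943; 2943 ≡ 66 (mod 137); 66·27 ≡ 1, so inverse 27.
M/27 = 14933; 14933 ≡ 2 (mod 27); 2·14 ≡ 1, so inverse 14.
M/109 = 3699; 3699 ≡ 102 (mod 109); 102·31 ≡ 1, so inverse 31.
N ≡ 118·2943·27 + 15·14933·14 + 2·3699·31 = 12741666.
12741666 mod 403191 = 242745.

242745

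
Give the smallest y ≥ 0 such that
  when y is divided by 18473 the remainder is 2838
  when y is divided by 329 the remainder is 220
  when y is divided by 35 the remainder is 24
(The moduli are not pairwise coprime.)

gcd(18473, 329) = 7 and 7 | (220 − 2838), so the pair is consistent; merging gives y ≡ 132149 (mod 868231), where 868231 = lcm(18473, 329).
gcd(868231, 35) = 7 and 7 | (24 − 132149), so the pair is consistent; merging gives y ≡ 132149 (mod 4341155), where 4341155 = lcm(868231, 35).
The solution is unique modulo lcm(18473, 329, 35) = 4341155.

132149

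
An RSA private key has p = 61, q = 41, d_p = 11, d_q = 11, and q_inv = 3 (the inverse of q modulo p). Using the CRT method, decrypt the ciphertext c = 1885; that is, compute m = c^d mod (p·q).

2213

m₁ = c^(d_p) mod p: c ≡ 55 (mod 61), and 55^11 mod 61 = 17.
m₂ = c^(d_q) mod q: c ≡ 40 (mod 41), and 40^11 mod 41 = 40.
h = q_inv·(m₁ − m₂) mod p = 3·(17 − 40) mod 61 = 53.
m = m₂ + h·q = 40 + 53·41 = 2213.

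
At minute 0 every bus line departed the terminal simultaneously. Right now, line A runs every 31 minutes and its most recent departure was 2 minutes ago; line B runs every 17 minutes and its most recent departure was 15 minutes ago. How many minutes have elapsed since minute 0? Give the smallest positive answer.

219

From t ≡ 2 (mod 31) write t = 2 + 31s. Substituting into t ≡ 15 (mod 17) gives 31s ≡ 13 (mod 17), and since 14⁻¹ ≡ 11 (mod 17), s ≡ 7. Hence t ≡ 2 + 31·7 = 219 (mod 527).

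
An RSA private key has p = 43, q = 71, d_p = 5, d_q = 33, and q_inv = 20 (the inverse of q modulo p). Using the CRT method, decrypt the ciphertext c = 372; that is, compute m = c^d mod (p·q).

2499

m₁ = c^(d_p) mod p: c ≡ 28 (mod 43), and 28^5 mod 43 = 5.
m₂ = c^(d_q) mod q: c ≡ 17 (mod 71), and 17^33 mod 71 = 14.
h = q_inv·(m₁ − m₂) mod p = 20·(5 − 14) mod 43 = 35.
m = m₂ + h·q = 14 + 35·71 = 2499.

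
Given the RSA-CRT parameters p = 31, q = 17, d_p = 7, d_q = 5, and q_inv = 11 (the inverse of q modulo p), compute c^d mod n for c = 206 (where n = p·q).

m₁ = c^(d_p) mod p: c ≡ 20 (mod 31), and 20^7 mod 31 = 18.
m₂ = c^(d_q) mod q: c ≡ 2 (mod 17), and 2^5 mod 17 = 15.
h = q_inv·(m₁ − m₂) mod p = 11·(18 − 15) mod 31 = 2.
m = m₂ + h·q = 15 + 2·17 = 49.

49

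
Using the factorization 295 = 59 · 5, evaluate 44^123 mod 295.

Mod 59: 44 ≡ 44; by Fermat, exponent reduces to 123 mod 58 = 7; 44^7 ≡ 23 (mod 59).
Mod 5: 44 ≡ 4; by Fermat, exponent reduces to 123 mod 4 = 3; 4^3 ≡ 4 (mod 5).
Combine by CRT: x ≡ 23 (mod 59), x ≡ 4 (mod 5) ⇒ x ≡ 259 (mod 295).

259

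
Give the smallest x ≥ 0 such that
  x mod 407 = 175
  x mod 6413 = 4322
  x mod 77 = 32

773882

Combine the congruences pairwise.
gcd(407, 6413) = 11 and 11 | (4322 − 175), so the pair is consistent; merging gives x ≡ 62039 (mod 237281), where 237281 = lcm(407, 6413).
gcd(237281, 77) = 11 and 11 | (32 − 62039), so the pair is consistent; merging gives x ≡ 773882 (mod 1660967), where 1660967 = lcm(237281, 77).
The solution is unique modulo lcm(407, 6413, 77) = 1660967.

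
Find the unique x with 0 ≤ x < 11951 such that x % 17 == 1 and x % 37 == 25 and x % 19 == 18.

From x ≡ 1 (mod 17) write x = 1 + 17t. Substituting into x ≡ 25 (mod 37) gives 17t ≡ 24 (mod 37), and since 17⁻¹ ≡ 24 (mod 37), t ≡ 21. Hence x ≡ 1 + 17·21 = 358 (mod 629).
From x ≡ 358 (mod 629) write x = 358 + 629t. Substituting into x ≡ 18 (mod 19) gives 629t ≡ 2 (mod 19), and since 2⁻¹ ≡ 10 (mod 19), t ≡ 1. Hence x ≡ 358 + 629·1 = 987 (mod 11951).

987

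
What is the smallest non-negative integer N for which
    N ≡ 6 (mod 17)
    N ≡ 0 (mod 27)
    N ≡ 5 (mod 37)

1485

Combine the congruences pairwise.
From N ≡ 6 (mod 17) write N = 6 + 17t. Substituting into N ≡ 0 (mod 27) gives 17t ≡ 21 (mod 27), and since 17⁻¹ ≡ 8 (mod 27), t ≡ 6. Hence N ≡ 6 + 17·6 = 108 (mod 459).
From N ≡ 108 (mod 459) write N = 108 + 459t. Substituting into N ≡ 5 (mod 37) gives 459t ≡ 8 (mod 37), and since 15⁻¹ ≡ 5 (mod 37), t ≡ 3. Hence N ≡ 108 + 459·3 = 1485 (mod 16983).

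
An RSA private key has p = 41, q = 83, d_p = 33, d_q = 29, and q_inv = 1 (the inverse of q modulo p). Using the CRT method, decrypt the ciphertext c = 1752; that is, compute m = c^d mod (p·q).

m₁ = c^(d_p) mod p: c ≡ 30 (mod 41), and 30^33 mod 41 = 7.
m₂ = c^(d_q) mod q: c ≡ 9 (mod 83), and 9^29 mod 83 = 48.
h = q_inv·(m₁ − m₂) mod p = 1·(7 − 48) mod 41 = 0.
m = m₂ + h·q = 48 + 0·83 = 48.

48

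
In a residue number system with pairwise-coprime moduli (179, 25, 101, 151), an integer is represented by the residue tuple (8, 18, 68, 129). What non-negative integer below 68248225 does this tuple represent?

The moduli are pairwise coprime; N = 179·25·101·151 = 68248225.
N/179 = 381275; 381275 ≡ 5 (mod 179); 5·36 ≡ 1, so inverse 36.
N/25 = 2729929; 2729929 ≡ 4 (mod 25); 4·19 ≡ 1, so inverse 19.
N/101 = 675725; 675725 ≡ 35 (mod 101); 35·26 ≡ 1, so inverse 26.
N/151 = 451975; 451975 ≡ 32 (mod 151); 32·118 ≡ 1, so inverse 118.
x ≡ 8·381275·36 + 18·2729929·19 + 68·675725·26 + 129·451975·118 = 9118088168.
9118088168 mod 68248225 = 41074243.

41074243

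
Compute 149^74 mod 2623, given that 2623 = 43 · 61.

1229

Mod 43: 149 ≡ 20; by Fermat, exponent reduces to 74 mod 42 = 32; 20^32 ≡ 25 (mod 43).
Mod 61: 149 ≡ 27; by Fermat, exponent reduces to 74 mod 60 = 14; 27^14 ≡ 9 (mod 61).
Combine by CRT: x ≡ 25 (mod 43), x ≡ 9 (mod 61) ⇒ x ≡ 1229 (mod 2623).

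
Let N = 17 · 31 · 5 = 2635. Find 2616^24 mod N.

Mod 17: 2616 ≡ 15; by Fermat, exponent reduces to 24 mod 16 = 8; 15^8 ≡ 1 (mod 17).
Mod 31: 2616 ≡ 12; 12^24 ≡ 16 (mod 31).
Mod 5: 2616 ≡ 1; since 4 | 24, by Fermat 1^24 ≡ 1 (mod 5).
Combine by CRT: x ≡ 1 (mod 17), x ≡ 16 (mod 31), x ≡ 1 (mod 5) ⇒ x ≡ 171 (mod 2635).

171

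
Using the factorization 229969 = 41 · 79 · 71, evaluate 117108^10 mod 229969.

195866

Mod 41: 117108 ≡ 12; 12^10 ≡ 9 (mod 41).
Mod 79: 117108 ≡ 30; 30^10 ≡ 25 (mod 79).
Mod 71: 117108 ≡ 29; 29^10 ≡ 48 (mod 71).
Combine by CRT: x ≡ 9 (mod 41), x ≡ 25 (mod 79), x ≡ 48 (mod 71) ⇒ x ≡ 195866 (mod 229969).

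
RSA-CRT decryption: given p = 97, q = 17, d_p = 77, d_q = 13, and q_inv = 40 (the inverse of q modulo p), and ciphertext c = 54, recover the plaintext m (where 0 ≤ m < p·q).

1168

m₁ = c^(d_p) mod p: c ≡ 54 (mod 97), and 54^77 mod 97 = 4.
m₂ = c^(d_q) mod q: c ≡ 3 (mod 17), and 3^13 mod 17 = 12.
h = q_inv·(m₁ − m₂) mod p = 40·(4 − 12) mod 97 = 68.
m = m₂ + h·q = 12 + 68·17 = 1168.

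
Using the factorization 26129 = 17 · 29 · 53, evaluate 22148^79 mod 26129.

Mod 17: 22148 ≡ 14; by Fermat, exponent reduces to 79 mod 16 = 15; 14^15 ≡ 11 (mod 17).
Mod 29: 22148 ≡ 21; by Fermat, exponent reduces to 79 mod 28 = 23; 21^23 ≡ 15 (mod 29).
Mod 53: 22148 ≡ 47; by Fermat, exponent reduces to 79 mod 52 = 27; 47^27 ≡ 47 (mod 53).
Combine by CRT: x ≡ 11 (mod 17), x ≡ 15 (mod 29), x ≡ 47 (mod 53) ⇒ x ≡ 22519 (mod 26129).

22519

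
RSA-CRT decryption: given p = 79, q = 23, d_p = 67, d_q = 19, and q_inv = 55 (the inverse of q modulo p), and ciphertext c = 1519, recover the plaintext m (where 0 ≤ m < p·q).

1588

m₁ = c^(d_p) mod p: c ≡ 18 (mod 79), and 18^67 mod 79 = 8.
m₂ = c^(d_q) mod q: c ≡ 1 (mod 23), and 1^19 mod 23 = 1.
h = q_inv·(m₁ − m₂) mod p = 55·(8 − 1) mod 79 = 69.
m = m₂ + h·q = 1 + 69·23 = 1588.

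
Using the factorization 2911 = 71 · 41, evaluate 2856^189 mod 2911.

96

Mod 71: 2856 ≡ 16; by Fermat, exponent reduces to 189 mod 70 = 49; 16^49 ≡ 25 (mod 71).
Mod 41: 2856 ≡ 27; by Fermat, exponent reduces to 189 mod 40 = 29; 27^29 ≡ 14 (mod 41).
Combine by CRT: x ≡ 25 (mod 71), x ≡ 14 (mod 41) ⇒ x ≡ 96 (mod 2911).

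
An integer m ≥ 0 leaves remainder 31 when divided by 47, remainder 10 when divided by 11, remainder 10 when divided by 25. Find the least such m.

The moduli are pairwise coprime; N = 47·11·25 = 12925.
N/47 = 275; 275 ≡ 40 (mod 47); 40·20 ≡ 1, so inverse 20.
N/11 = 1175; 1175 ≡ 9 (mod 11); 9·5 ≡ 1, so inverse 5.
N/25 = 517; 517 ≡ 17 (mod 25); 17·3 ≡ 1, so inverse 3.
m ≡ 31·275·20 + 10·1175·5 + 10·517·3 = 244760.
244760 mod 12925 = 12110.

12110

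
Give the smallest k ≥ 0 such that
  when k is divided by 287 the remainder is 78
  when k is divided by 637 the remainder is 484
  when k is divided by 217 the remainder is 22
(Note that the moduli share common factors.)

594168

gcd(287, 637) = 7 and 7 | (484 − 78), so the pair is consistent; merging gives k ≡ 19594 (mod 26117), where 26117 = lcm(287, 637).
gcd(26117, 217) = 7 and 7 | (22 − 19594), so the pair is consistent; merging gives k ≡ 594168 (mod 809627), where 809627 = lcm(26117, 217).
The solution is unique modulo lcm(287, 637, 217) = 809627.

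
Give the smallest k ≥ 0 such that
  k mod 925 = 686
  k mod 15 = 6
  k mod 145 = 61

68211

Combine the congruences pairwise.
gcd(925, 15) = 5 and 5 | (6 − 686), so the pair is consistent; merging gives k ≡ 1611 (mod 2775), where 2775 = lcm(925, 15).
gcd(2775, 145) = 5 and 5 | (61 − 1611), so the pair is consistent; merging gives k ≡ 68211 (mod 80475), where 80475 = lcm(2775, 145).
The solution is unique modulo lcm(925, 15, 145) = 80475.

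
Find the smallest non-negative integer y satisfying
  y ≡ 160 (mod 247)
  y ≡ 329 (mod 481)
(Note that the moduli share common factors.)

Combine the congruences pairwise.
gcd(247, 481) = 13 and 13 | (329 − 160), so the pair is consistent; merging gives y ≡ 6582 (mod 9139), where 9139 = lcm(247, 481).
The solution is unique modulo lcm(247, 481) = 9139.

6582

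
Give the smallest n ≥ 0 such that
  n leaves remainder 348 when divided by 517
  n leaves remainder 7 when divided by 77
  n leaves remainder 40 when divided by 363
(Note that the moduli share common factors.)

118741

gcd(517, 77) = 11 and 11 | (7 − 348), so the pair is consistent; merging gives n ≡ 2933 (mod 3619), where 3619 = lcm(517, 77).
gcd(3619, 363) = 11 and 11 | (40 − 2933), so the pair is consistent; merging gives n ≡ 118741 (mod 119427), where 119427 = lcm(3619, 363).
The solution is unique modulo lcm(517, 77, 363) = 119427.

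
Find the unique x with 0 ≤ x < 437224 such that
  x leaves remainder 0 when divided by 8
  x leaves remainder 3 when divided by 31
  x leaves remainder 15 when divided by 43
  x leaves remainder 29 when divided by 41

261240

The moduli are pairwise coprime; N = 8·31·43·41 = 437224.
N/8 = 54653; 54653 ≡ 5 (mod 8); 5·5 ≡ 1, so inverse 5.
N/31 = 14104; 14104 ≡ 30 (mod 31); 30·30 ≡ 1, so inverse 30.
N/43 = 10168; 10168 ≡ 20 (mod 43); 20·28 ≡ 1, so inverse 28.
N/41 = 10664; 10664 ≡ 4 (mod 41); 4·31 ≡ 1, so inverse 31.
x ≡ 0·54653·5 + 3·14104·30 + 15·10168·28 + 29·10664·31 = 15126856.
15126856 mod 437224 = 261240.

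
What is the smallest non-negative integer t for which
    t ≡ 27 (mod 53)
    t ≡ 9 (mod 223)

From t ≡ 27 (mod 53) write t = 27 + 53s. Substituting into t ≡ 9 (mod 223) gives 53s ≡ 205 (mod 223), and since 53⁻¹ ≡ 101 (mod 223), s ≡ 189. Hence t ≡ 27 + 53·189 = 10044 (mod 11819).

10044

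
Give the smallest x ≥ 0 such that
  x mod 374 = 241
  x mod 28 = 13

3233

gcd(374, 28) = 2 and 2 | (13 − 241), so the pair is consistent; merging gives x ≡ 3233 (mod 5236), where 5236 = lcm(374, 28).
The solution is unique modulo lcm(374, 28) = 5236.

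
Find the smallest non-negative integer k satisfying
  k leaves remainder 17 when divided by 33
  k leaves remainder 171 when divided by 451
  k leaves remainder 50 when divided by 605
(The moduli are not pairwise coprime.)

Combine the congruences pairwise.
gcd(33, 451) = 11 and 11 | (171 − 17), so the pair is consistent; merging gives k ≡ 1073 (mod 1353), where 1353 = lcm(33, 451).
gcd(1353, 605) = 11 and 11 | (50 − 1073), so the pair is consistent; merging gives k ≡ 20015 (mod 74415), where 74415 = lcm(1353, 605).
The solution is unique modulo lcm(33, 451, 605) = 74415.

20015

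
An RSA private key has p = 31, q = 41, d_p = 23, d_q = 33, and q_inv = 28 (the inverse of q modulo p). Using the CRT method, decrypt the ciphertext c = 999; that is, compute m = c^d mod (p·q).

m₁ = c^(d_p) mod p: c ≡ 7 (mod 31), and 7^23 mod 31 = 10.
m₂ = c^(d_q) mod q: c ≡ 15 (mod 41), and 15^33 mod 41 = 35.
h = q_inv·(m₁ − m₂) mod p = 28·(10 − 35) mod 31 = 13.
m = m₂ + h·q = 35 + 13·41 = 568.

568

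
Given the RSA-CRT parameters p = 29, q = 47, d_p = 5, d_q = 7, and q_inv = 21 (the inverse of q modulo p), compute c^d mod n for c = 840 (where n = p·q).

m₁ = c^(d_p) mod p: c ≡ 28 (mod 29), and 28^5 mod 29 = 28.
m₂ = c^(d_q) mod q: c ≡ 41 (mod 47), and 41^7 mod 47 = 43.
h = q_inv·(m₁ − m₂) mod p = 21·(28 − 43) mod 29 = 4.
m = m₂ + h·q = 43 + 4·47 = 231.

231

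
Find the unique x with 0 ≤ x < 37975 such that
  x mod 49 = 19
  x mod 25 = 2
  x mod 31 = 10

26577

The moduli are pairwise coprime; N = 49·25·31 = 37975.
N/49 = 775; 775 ≡ 40 (mod 49); 40·38 ≡ 1, so inverse 38.
N/25 = 1519; 1519 ≡ 19 (mod 25); 19·4 ≡ 1, so inverse 4.
N/31 = 1225; 1225 ≡ 16 (mod 31); 16·2 ≡ 1, so inverse 2.
x ≡ 19·775·38 + 2·1519·4 + 10·1225·2 = 596202.
596202 mod 37975 = 26577.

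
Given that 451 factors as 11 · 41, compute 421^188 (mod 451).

148

Mod 11: 421 ≡ 3; by Fermat, exponent reduces to 188 mod 10 = 8; 3^8 ≡ 5 (mod 11).
Mod 41: 421 ≡ 11; by Fermat, exponent reduces to 188 mod 40 = 28; 11^28 ≡ 25 (mod 41).
Combine by CRT: x ≡ 5 (mod 11), x ≡ 25 (mod 41) ⇒ x ≡ 148 (mod 451).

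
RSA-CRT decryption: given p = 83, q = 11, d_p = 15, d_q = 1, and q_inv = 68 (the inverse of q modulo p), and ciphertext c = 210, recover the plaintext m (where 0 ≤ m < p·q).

m₁ = c^(d_p) mod p: c ≡ 44 (mod 83), and 44^15 mod 83 = 9.
m₂ = c^(d_q) mod q: c ≡ 1 (mod 11), and 1^1 mod 11 = 1.
h = q_inv·(m₁ − m₂) mod p = 68·(9 − 1) mod 83 = 46.
m = m₂ + h·q = 1 + 46·11 = 507.

507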